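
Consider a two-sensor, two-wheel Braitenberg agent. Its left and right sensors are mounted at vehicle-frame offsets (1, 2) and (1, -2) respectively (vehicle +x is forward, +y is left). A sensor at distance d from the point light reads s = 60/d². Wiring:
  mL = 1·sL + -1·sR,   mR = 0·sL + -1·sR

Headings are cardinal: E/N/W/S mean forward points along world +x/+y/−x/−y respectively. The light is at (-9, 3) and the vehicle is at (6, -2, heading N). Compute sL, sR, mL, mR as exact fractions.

left sensor world pos  = (4, -1); dL² = 185
right sensor world pos = (8, -1); dR² = 305
sL = 60/185 = 12/37
sR = 60/305 = 12/61
mL = 1·sL + -1·sR = 288/2257
mR = 0·sL + -1·sR = -12/61

12/37 12/61 288/2257 -12/61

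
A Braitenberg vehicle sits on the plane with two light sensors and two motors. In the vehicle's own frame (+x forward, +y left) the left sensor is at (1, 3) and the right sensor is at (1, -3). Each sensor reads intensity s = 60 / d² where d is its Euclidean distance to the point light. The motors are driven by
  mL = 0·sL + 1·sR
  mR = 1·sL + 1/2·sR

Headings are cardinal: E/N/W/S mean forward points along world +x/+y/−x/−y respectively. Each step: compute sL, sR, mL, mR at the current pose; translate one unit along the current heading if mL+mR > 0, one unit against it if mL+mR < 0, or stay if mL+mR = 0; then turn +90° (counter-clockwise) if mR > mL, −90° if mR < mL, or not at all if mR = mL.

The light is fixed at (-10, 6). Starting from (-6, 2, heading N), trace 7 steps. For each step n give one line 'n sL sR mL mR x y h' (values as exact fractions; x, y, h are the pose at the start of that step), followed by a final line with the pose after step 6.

n=0: pose=(-6,2,N); sL=6, sR=30/29; mL=30/29, mR=189/29; mL+mR=219/29 → advance +1; mR−mL=159/29 → turn +1·90°
n=1: pose=(-6,3,W); sL=4/3, sR=20/3; mL=20/3, mR=14/3; mL+mR=34/3 → advance +1; mR−mL=-2 → turn -1·90°
n=2: pose=(-7,3,N); sL=15, sR=3/2; mL=3/2, mR=63/4; mL+mR=69/4 → advance +1; mR−mL=57/4 → turn +1·90°
n=3: pose=(-7,4,W); sL=60/29, sR=12; mL=12, mR=234/29; mL+mR=582/29 → advance +1; mR−mL=-114/29 → turn -1·90°
n=4: pose=(-8,4,N); sL=30, sR=30/13; mL=30/13, mR=405/13; mL+mR=435/13 → advance +1; mR−mL=375/13 → turn +1·90°
n=5: pose=(-8,5,W); sL=60/17, sR=12; mL=12, mR=162/17; mL+mR=366/17 → advance +1; mR−mL=-42/17 → turn -1·90°
n=6: pose=(-9,5,N); sL=15, sR=15/4; mL=15/4, mR=135/8; mL+mR=165/8 → advance +1; mR−mL=105/8 → turn +1·90°

0 6 30/29 30/29 189/29 -6 2 N
1 4/3 20/3 20/3 14/3 -6 3 W
2 15 3/2 3/2 63/4 -7 3 N
3 60/29 12 12 234/29 -7 4 W
4 30 30/13 30/13 405/13 -8 4 N
5 60/17 12 12 162/17 -8 5 W
6 15 15/4 15/4 135/8 -9 5 N
final -9 6 W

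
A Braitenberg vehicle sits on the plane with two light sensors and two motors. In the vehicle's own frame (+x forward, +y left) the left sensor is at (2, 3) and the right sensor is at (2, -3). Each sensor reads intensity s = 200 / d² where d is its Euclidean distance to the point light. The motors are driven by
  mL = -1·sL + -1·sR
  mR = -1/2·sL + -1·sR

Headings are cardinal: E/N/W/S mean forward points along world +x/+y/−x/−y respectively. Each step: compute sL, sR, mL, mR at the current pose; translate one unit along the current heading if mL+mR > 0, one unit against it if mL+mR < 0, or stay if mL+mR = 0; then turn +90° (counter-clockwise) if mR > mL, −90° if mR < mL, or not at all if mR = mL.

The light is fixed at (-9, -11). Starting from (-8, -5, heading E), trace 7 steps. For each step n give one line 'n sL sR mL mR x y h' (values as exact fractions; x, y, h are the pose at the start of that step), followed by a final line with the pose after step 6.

n=0: pose=(-8,-5,E); sL=20/9, sR=100/9; mL=-40/3, mR=-110/9; mL+mR=-230/9 → advance -1; mR−mL=10/9 → turn +1·90°
n=1: pose=(-9,-5,N); sL=200/73, sR=200/73; mL=-400/73, mR=-300/73; mL+mR=-700/73 → advance -1; mR−mL=100/73 → turn +1·90°
n=2: pose=(-9,-6,W); sL=25, sR=50/17; mL=-475/17, mR=-525/34; mL+mR=-1475/34 → advance -1; mR−mL=25/2 → turn +1·90°
n=3: pose=(-8,-6,S); sL=8, sR=200/13; mL=-304/13, mR=-252/13; mL+mR=-556/13 → advance -1; mR−mL=4 → turn +1·90°
n=4: pose=(-8,-5,E); sL=20/9, sR=100/9; mL=-40/3, mR=-110/9; mL+mR=-230/9 → advance -1; mR−mL=10/9 → turn +1·90°
n=5: pose=(-9,-5,N); sL=200/73, sR=200/73; mL=-400/73, mR=-300/73; mL+mR=-700/73 → advance -1; mR−mL=100/73 → turn +1·90°
n=6: pose=(-9,-6,W); sL=25, sR=50/17; mL=-475/17, mR=-525/34; mL+mR=-1475/34 → advance -1; mR−mL=25/2 → turn +1·90°

0 20/9 100/9 -40/3 -110/9 -8 -5 E
1 200/73 200/73 -400/73 -300/73 -9 -5 N
2 25 50/17 -475/17 -525/34 -9 -6 W
3 8 200/13 -304/13 -252/13 -8 -6 S
4 20/9 100/9 -40/3 -110/9 -8 -5 E
5 200/73 200/73 -400/73 -300/73 -9 -5 N
6 25 50/17 -475/17 -525/34 -9 -6 W
final -8 -6 S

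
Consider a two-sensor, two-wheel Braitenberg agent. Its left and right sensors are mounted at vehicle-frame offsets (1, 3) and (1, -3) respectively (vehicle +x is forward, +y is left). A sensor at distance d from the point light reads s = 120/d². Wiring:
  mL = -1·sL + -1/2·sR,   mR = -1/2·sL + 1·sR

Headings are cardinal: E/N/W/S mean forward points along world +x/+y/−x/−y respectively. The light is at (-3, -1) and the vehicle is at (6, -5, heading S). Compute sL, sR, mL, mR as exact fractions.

120/169 120/61 -17460/10309 16620/10309

left sensor world pos  = (9, -6); dL² = 169
right sensor world pos = (3, -6); dR² = 61
sL = 120/169 = 120/169
sR = 120/61 = 120/61
mL = -1·sL + -1/2·sR = -17460/10309
mR = -1/2·sL + 1·sR = 16620/10309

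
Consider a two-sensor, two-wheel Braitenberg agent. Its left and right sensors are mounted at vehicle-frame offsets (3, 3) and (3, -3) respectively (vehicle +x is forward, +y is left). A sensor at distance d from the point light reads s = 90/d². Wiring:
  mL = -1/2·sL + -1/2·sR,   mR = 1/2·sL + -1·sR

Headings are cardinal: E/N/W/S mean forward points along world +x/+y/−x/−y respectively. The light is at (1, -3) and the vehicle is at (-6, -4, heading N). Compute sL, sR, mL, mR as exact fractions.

left sensor world pos  = (-9, -1); dL² = 104
right sensor world pos = (-3, -1); dR² = 20
sL = 90/104 = 45/52
sR = 90/20 = 9/2
mL = -1/2·sL + -1/2·sR = -279/104
mR = 1/2·sL + -1·sR = -423/104

45/52 9/2 -279/104 -423/104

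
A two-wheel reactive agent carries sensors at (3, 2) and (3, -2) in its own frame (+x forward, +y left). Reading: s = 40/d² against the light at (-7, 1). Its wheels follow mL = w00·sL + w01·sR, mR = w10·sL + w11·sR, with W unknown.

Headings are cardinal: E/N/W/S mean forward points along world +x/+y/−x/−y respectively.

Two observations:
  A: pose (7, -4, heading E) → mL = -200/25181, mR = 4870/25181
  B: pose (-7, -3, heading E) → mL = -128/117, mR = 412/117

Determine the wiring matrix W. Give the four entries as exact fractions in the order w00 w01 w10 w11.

-1/2 1/2 1 1/2

obs A: pose=(7,-4,E) → sL=20/149, sR=20/169, mL=-200/25181, mR=4870/25181
obs B: pose=(-7,-3,E) → sL=40/13, sR=8/9, mL=-128/117, mR=412/117
sensor matrix S = [[20/149, 20/169], [40/13, 8/9]]; det S = -721280/2946177
solve [mL_A; mL_B] = S·[w00; w01] and [mR_A; mR_B] = S·[w10; w11]:
  w00 = -1/2, w01 = 1/2, w10 = 1, w11 = 1/2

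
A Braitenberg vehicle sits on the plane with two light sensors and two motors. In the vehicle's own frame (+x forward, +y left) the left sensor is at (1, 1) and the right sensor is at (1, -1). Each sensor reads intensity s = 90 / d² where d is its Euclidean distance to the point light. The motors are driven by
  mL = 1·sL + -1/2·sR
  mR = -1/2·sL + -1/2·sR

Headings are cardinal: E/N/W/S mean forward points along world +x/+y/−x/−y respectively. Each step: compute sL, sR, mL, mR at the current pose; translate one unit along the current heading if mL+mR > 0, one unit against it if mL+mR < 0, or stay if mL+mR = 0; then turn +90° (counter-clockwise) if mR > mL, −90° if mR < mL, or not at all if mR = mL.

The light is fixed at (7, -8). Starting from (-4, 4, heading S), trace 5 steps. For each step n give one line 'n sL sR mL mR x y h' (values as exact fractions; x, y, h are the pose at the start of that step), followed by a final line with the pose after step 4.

0 90/221 18/53 2781/11713 -4374/11713 -4 4 S
1 5/16 9/34 49/272 -157/544 -4 5 W
2 90/317 90/277 10665/87809 -26730/87809 -3 5 N
3 9/25 45/101 693/5050 -1017/2525 -3 4 E
4 90/221 18/53 2781/11713 -4374/11713 -4 4 S
final -4 5 W

n=0: pose=(-4,4,S); sL=90/221, sR=18/53; mL=2781/11713, mR=-4374/11713; mL+mR=-1593/11713 → advance -1; mR−mL=-135/221 → turn -1·90°
n=1: pose=(-4,5,W); sL=5/16, sR=9/34; mL=49/272, mR=-157/544; mL+mR=-59/544 → advance -1; mR−mL=-15/32 → turn -1·90°
n=2: pose=(-3,5,N); sL=90/317, sR=90/277; mL=10665/87809, mR=-26730/87809; mL+mR=-16065/87809 → advance -1; mR−mL=-135/317 → turn -1·90°
n=3: pose=(-3,4,E); sL=9/25, sR=45/101; mL=693/5050, mR=-1017/2525; mL+mR=-1341/5050 → advance -1; mR−mL=-27/50 → turn -1·90°
n=4: pose=(-4,4,S); sL=90/221, sR=18/53; mL=2781/11713, mR=-4374/11713; mL+mR=-1593/11713 → advance -1; mR−mL=-135/221 → turn -1·90°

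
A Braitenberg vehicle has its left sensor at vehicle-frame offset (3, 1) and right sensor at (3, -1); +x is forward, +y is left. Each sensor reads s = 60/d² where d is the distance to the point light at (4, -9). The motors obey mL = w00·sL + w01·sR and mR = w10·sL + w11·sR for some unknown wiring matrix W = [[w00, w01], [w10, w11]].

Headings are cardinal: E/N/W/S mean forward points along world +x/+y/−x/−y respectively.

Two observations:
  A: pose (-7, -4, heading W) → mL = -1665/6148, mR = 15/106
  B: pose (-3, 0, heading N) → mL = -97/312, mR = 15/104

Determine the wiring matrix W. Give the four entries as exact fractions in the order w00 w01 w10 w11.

-1/2 -1/2 1/2 0

obs A: pose=(-7,-4,W) → sL=15/53, sR=15/58, mL=-1665/6148, mR=15/106
obs B: pose=(-3,0,N) → sL=15/52, sR=1/3, mL=-97/312, mR=15/104
sensor matrix S = [[15/53, 15/58], [15/52, 1/3]]; det S = 3155/159848
solve [mL_A; mL_B] = S·[w00; w01] and [mR_A; mR_B] = S·[w10; w11]:
  w00 = -1/2, w01 = -1/2, w10 = 1/2, w11 = 0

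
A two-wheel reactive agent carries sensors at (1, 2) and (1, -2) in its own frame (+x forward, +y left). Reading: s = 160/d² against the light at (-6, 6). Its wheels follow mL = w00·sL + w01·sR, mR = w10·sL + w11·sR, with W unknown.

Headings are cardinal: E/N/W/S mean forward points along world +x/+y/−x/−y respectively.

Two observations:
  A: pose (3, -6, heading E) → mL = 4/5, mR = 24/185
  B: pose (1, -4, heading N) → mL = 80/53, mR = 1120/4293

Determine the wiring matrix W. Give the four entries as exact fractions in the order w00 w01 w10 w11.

1 0 1/2 -1/2

obs A: pose=(3,-6,E) → sL=4/5, sR=20/37, mL=4/5, mR=24/185
obs B: pose=(1,-4,N) → sL=80/53, sR=80/81, mL=80/53, mR=1120/4293
sensor matrix S = [[4/5, 20/37], [80/53, 80/81]]; det S = -4096/158841
solve [mL_A; mL_B] = S·[w00; w01] and [mR_A; mR_B] = S·[w10; w11]:
  w00 = 1, w01 = 0, w10 = 1/2, w11 = -1/2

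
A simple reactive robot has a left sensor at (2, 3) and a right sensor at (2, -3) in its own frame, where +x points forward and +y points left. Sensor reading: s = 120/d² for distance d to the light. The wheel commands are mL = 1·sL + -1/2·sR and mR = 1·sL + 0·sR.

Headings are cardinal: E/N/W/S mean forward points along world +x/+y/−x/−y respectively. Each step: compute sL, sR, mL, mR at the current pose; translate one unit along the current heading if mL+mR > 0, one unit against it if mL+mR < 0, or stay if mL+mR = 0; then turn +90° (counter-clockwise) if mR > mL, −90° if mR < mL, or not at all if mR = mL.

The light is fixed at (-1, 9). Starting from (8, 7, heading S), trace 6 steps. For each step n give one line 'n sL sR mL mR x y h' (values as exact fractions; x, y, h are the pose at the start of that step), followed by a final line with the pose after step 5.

n=0: pose=(8,7,S); sL=3/4, sR=30/13; mL=-21/52, mR=3/4; mL+mR=9/26 → advance +1; mR−mL=15/13 → turn +1·90°
n=1: pose=(8,6,E); sL=120/121, sR=120/157; mL=11580/18997, mR=120/121; mL+mR=30420/18997 → advance +1; mR−mL=60/157 → turn +1·90°
n=2: pose=(9,6,N); sL=12/5, sR=12/17; mL=174/85, mR=12/5; mL+mR=378/85 → advance +1; mR−mL=6/17 → turn +1·90°
n=3: pose=(9,7,W); sL=120/89, sR=24/13; mL=492/1157, mR=120/89; mL+mR=2052/1157 → advance +1; mR−mL=12/13 → turn +1·90°
n=4: pose=(8,7,S); sL=3/4, sR=30/13; mL=-21/52, mR=3/4; mL+mR=9/26 → advance +1; mR−mL=15/13 → turn +1·90°
n=5: pose=(8,6,E); sL=120/121, sR=120/157; mL=11580/18997, mR=120/121; mL+mR=30420/18997 → advance +1; mR−mL=60/157 → turn +1·90°

0 3/4 30/13 -21/52 3/4 8 7 S
1 120/121 120/157 11580/18997 120/121 8 6 E
2 12/5 12/17 174/85 12/5 9 6 N
3 120/89 24/13 492/1157 120/89 9 7 W
4 3/4 30/13 -21/52 3/4 8 7 S
5 120/121 120/157 11580/18997 120/121 8 6 E
final 9 6 N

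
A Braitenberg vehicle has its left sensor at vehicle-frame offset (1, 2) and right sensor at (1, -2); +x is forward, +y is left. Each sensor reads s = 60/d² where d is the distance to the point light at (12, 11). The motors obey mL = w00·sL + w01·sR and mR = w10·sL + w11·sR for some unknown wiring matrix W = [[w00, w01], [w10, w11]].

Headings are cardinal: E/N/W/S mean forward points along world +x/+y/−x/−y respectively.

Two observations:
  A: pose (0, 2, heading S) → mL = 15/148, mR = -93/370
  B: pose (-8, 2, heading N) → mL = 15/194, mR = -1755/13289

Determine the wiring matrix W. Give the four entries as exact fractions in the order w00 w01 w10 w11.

0 1/2 -1/2 -1/2

obs A: pose=(0,2,S) → sL=3/10, sR=15/74, mL=15/148, mR=-93/370
obs B: pose=(-8,2,N) → sL=15/137, sR=15/97, mL=15/194, mR=-1755/13289
sensor matrix S = [[3/10, 15/74], [15/137, 15/97]]; det S = 11898/491693
solve [mL_A; mL_B] = S·[w00; w01] and [mR_A; mR_B] = S·[w10; w11]:
  w00 = 0, w01 = 1/2, w10 = -1/2, w11 = -1/2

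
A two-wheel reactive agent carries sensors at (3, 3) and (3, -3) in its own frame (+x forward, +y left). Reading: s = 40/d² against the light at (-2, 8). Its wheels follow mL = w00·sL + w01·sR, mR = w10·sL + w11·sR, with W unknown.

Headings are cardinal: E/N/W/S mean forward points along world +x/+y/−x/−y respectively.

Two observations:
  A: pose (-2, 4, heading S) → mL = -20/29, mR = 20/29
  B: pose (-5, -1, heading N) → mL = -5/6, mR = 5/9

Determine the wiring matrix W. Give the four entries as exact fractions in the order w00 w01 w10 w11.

-1/2 -1/2 1 0

obs A: pose=(-2,4,S) → sL=20/29, sR=20/29, mL=-20/29, mR=20/29
obs B: pose=(-5,-1,N) → sL=5/9, sR=10/9, mL=-5/6, mR=5/9
sensor matrix S = [[20/29, 20/29], [5/9, 10/9]]; det S = 100/261
solve [mL_A; mL_B] = S·[w00; w01] and [mR_A; mR_B] = S·[w10; w11]:
  w00 = -1/2, w01 = -1/2, w10 = 1, w11 = 0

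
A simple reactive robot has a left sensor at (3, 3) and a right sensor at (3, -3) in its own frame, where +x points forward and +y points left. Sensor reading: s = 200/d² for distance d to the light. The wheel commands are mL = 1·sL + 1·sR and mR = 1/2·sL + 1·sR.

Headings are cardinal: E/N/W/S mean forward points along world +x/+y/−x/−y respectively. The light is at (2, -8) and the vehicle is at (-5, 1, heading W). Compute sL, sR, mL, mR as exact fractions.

left sensor world pos  = (-8, -2); dL² = 136
right sensor world pos = (-8, 4); dR² = 244
sL = 200/136 = 25/17
sR = 200/244 = 50/61
mL = 1·sL + 1·sR = 2375/1037
mR = 1/2·sL + 1·sR = 3225/2074

25/17 50/61 2375/1037 3225/2074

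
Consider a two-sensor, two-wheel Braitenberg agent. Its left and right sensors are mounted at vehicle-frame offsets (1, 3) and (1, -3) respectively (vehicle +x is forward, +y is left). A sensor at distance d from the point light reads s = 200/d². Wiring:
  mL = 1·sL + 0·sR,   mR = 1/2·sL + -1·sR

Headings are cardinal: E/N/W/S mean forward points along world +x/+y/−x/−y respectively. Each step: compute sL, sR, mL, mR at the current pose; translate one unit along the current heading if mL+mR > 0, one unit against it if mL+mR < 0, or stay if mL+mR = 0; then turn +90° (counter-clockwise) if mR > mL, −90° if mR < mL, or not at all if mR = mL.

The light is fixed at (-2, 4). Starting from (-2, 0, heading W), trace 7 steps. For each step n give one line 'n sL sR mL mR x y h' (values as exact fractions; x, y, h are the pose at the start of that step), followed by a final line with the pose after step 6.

n=0: pose=(-2,0,W); sL=4, sR=100; mL=4, mR=-98; mL+mR=-94 → advance -1; mR−mL=-102 → turn -1·90°
n=1: pose=(-1,0,N); sL=200/13, sR=8; mL=200/13, mR=-4/13; mL+mR=196/13 → advance +1; mR−mL=-204/13 → turn -1·90°
n=2: pose=(-1,1,E); sL=50, sR=5; mL=50, mR=20; mL+mR=70 → advance +1; mR−mL=-30 → turn -1·90°
n=3: pose=(0,1,S); sL=200/41, sR=200/17; mL=200/41, mR=-6500/697; mL+mR=-3100/697 → advance -1; mR−mL=-9900/697 → turn -1·90°
n=4: pose=(0,2,W); sL=100/13, sR=100; mL=100/13, mR=-1250/13; mL+mR=-1150/13 → advance -1; mR−mL=-1350/13 → turn -1·90°
n=5: pose=(1,2,N); sL=200, sR=200/37; mL=200, mR=3500/37; mL+mR=10900/37 → advance +1; mR−mL=-3900/37 → turn -1·90°
n=6: pose=(1,3,E); sL=10, sR=25/4; mL=10, mR=-5/4; mL+mR=35/4 → advance +1; mR−mL=-45/4 → turn -1·90°

0 4 100 4 -98 -2 0 W
1 200/13 8 200/13 -4/13 -1 0 N
2 50 5 50 20 -1 1 E
3 200/41 200/17 200/41 -6500/697 0 1 S
4 100/13 100 100/13 -1250/13 0 2 W
5 200 200/37 200 3500/37 1 2 N
6 10 25/4 10 -5/4 1 3 E
final 2 3 S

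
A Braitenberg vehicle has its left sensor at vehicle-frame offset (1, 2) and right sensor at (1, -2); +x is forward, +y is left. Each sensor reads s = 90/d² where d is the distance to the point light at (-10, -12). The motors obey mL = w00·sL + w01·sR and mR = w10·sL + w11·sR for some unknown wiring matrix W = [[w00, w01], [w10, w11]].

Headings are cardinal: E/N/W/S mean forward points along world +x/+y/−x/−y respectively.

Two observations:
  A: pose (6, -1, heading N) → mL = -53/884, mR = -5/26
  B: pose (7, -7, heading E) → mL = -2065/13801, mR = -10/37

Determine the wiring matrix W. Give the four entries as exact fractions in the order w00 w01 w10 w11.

obs A: pose=(6,-1,N) → sL=9/34, sR=5/26, mL=-53/884, mR=-5/26
obs B: pose=(7,-7,E) → sL=90/373, sR=10/37, mL=-2065/13801, mR=-10/37
sensor matrix S = [[9/34, 5/26], [90/373, 10/37]]; det S = 76680/3050021
solve [mL_A; mL_B] = S·[w00; w01] and [mR_A; mR_B] = S·[w10; w11]:
  w00 = 1/2, w01 = -1, w10 = 0, w11 = -1

1/2 -1 0 -1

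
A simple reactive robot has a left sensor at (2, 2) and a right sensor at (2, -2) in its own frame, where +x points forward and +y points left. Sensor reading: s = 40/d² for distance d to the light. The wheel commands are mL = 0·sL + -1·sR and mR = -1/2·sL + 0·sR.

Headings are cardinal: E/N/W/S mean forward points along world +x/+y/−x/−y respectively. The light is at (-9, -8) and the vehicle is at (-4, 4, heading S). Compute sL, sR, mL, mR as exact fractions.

left sensor world pos  = (-2, 2); dL² = 149
right sensor world pos = (-6, 2); dR² = 109
sL = 40/149 = 40/149
sR = 40/109 = 40/109
mL = 0·sL + -1·sR = -40/109
mR = -1/2·sL + 0·sR = -20/149

40/149 40/109 -40/109 -20/149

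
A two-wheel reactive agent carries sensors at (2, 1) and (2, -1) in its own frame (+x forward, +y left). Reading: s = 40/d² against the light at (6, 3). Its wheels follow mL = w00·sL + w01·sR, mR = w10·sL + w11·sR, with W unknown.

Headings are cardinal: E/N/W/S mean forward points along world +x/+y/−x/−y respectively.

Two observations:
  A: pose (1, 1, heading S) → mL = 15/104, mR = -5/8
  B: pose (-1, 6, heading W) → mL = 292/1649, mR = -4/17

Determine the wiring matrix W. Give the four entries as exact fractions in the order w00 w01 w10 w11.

-1/2 1 -1/2 0

obs A: pose=(1,1,S) → sL=5/4, sR=10/13, mL=15/104, mR=-5/8
obs B: pose=(-1,6,W) → sL=8/17, sR=40/97, mL=292/1649, mR=-4/17
sensor matrix S = [[5/4, 10/13], [8/17, 40/97]]; det S = 3290/21437
solve [mL_A; mL_B] = S·[w00; w01] and [mR_A; mR_B] = S·[w10; w11]:
  w00 = -1/2, w01 = 1, w10 = -1/2, w11 = 0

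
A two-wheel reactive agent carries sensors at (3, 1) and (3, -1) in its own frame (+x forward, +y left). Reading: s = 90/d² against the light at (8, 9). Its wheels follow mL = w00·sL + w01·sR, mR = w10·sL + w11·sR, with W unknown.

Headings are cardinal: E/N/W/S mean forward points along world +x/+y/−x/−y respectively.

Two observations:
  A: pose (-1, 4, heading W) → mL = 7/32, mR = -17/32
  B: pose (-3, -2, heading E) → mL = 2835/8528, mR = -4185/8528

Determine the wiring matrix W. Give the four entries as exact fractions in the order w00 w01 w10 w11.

1 -1/2 -1/2 -1/2

obs A: pose=(-1,4,W) → sL=1/2, sR=9/16, mL=7/32, mR=-17/32
obs B: pose=(-3,-2,E) → sL=45/82, sR=45/104, mL=2835/8528, mR=-4185/8528
sensor matrix S = [[1/2, 9/16], [45/82, 45/104]]; det S = -1575/17056
solve [mL_A; mL_B] = S·[w00; w01] and [mR_A; mR_B] = S·[w10; w11]:
  w00 = 1, w01 = -1/2, w10 = -1/2, w11 = -1/2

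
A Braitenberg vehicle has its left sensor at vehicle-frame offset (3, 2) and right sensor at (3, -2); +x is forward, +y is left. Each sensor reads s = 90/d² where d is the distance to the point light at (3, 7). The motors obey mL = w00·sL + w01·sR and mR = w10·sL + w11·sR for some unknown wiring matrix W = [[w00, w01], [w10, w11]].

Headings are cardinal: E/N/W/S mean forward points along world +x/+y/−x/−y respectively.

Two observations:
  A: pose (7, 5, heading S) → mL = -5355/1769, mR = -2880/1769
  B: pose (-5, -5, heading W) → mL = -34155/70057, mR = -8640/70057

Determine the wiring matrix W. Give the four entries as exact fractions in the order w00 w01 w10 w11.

-1 -1/2 1 -1

obs A: pose=(7,5,S) → sL=90/61, sR=90/29, mL=-5355/1769, mR=-2880/1769
obs B: pose=(-5,-5,W) → sL=90/317, sR=90/221, mL=-34155/70057, mR=-8640/70057
sensor matrix S = [[90/61, 90/29], [90/317, 90/221]]; det S = -34732800/123930833
solve [mL_A; mL_B] = S·[w00; w01] and [mR_A; mR_B] = S·[w10; w11]:
  w00 = -1, w01 = -1/2, w10 = 1, w11 = -1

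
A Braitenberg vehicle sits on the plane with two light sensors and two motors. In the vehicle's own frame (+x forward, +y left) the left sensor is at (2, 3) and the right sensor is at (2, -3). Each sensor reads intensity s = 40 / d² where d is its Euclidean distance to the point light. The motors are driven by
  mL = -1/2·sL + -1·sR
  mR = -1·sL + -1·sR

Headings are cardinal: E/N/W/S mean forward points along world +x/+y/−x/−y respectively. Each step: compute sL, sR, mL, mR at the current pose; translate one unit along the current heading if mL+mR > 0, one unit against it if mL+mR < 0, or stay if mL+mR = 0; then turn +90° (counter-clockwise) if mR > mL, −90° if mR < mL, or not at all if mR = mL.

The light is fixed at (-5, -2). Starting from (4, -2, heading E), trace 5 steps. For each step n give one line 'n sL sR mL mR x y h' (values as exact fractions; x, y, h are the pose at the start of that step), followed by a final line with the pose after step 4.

n=0: pose=(4,-2,E); sL=4/13, sR=4/13; mL=-6/13, mR=-8/13; mL+mR=-14/13 → advance -1; mR−mL=-2/13 → turn -1·90°
n=1: pose=(3,-2,S); sL=8/25, sR=40/29; mL=-1116/725, mR=-1232/725; mL+mR=-2348/725 → advance -1; mR−mL=-4/25 → turn -1·90°
n=2: pose=(3,-1,W); sL=1, sR=10/13; mL=-33/26, mR=-23/13; mL+mR=-79/26 → advance -1; mR−mL=-1/2 → turn -1·90°
n=3: pose=(4,-1,N); sL=8/9, sR=40/153; mL=-12/17, mR=-176/153; mL+mR=-284/153 → advance -1; mR−mL=-4/9 → turn -1·90°
n=4: pose=(4,-2,E); sL=4/13, sR=4/13; mL=-6/13, mR=-8/13; mL+mR=-14/13 → advance -1; mR−mL=-2/13 → turn -1·90°

0 4/13 4/13 -6/13 -8/13 4 -2 E
1 8/25 40/29 -1116/725 -1232/725 3 -2 S
2 1 10/13 -33/26 -23/13 3 -1 W
3 8/9 40/153 -12/17 -176/153 4 -1 N
4 4/13 4/13 -6/13 -8/13 4 -2 E
final 3 -2 S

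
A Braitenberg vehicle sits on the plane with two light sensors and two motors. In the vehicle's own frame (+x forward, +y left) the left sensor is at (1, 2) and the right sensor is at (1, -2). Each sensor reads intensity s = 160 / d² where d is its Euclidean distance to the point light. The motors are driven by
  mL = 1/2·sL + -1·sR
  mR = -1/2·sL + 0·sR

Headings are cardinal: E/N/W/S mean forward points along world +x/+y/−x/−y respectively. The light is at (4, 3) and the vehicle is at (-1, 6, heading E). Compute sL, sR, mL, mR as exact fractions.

160/41 160/17 -5200/697 -80/41

left sensor world pos  = (0, 8); dL² = 41
right sensor world pos = (0, 4); dR² = 17
sL = 160/41 = 160/41
sR = 160/17 = 160/17
mL = 1/2·sL + -1·sR = -5200/697
mR = -1/2·sL + 0·sR = -80/41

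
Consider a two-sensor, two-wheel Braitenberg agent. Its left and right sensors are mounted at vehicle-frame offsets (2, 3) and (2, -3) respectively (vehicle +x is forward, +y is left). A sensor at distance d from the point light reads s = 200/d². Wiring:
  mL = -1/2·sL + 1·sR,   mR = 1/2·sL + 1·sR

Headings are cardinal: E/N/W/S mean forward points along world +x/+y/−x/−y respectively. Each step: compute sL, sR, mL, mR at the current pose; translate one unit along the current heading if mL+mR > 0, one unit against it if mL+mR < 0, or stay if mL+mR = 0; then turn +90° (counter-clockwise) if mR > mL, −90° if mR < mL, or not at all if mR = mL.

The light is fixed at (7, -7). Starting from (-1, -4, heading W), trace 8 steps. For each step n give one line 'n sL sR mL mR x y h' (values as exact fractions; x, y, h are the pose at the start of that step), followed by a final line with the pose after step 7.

0 2 25/17 8/17 42/17 -1 -4 W
1 200/37 40/29 -1420/1073 4380/1073 -2 -4 S
2 100/37 4 98/37 198/37 -2 -5 E
3 200/137 200/41 23300/5617 31500/5617 -1 -5 N
4 2 25/17 8/17 42/17 -1 -4 W
5 200/37 40/29 -1420/1073 4380/1073 -2 -4 S
6 100/37 4 98/37 198/37 -2 -5 E
7 200/137 200/41 23300/5617 31500/5617 -1 -5 N
final -1 -4 W

n=0: pose=(-1,-4,W); sL=2, sR=25/17; mL=8/17, mR=42/17; mL+mR=50/17 → advance +1; mR−mL=2 → turn +1·90°
n=1: pose=(-2,-4,S); sL=200/37, sR=40/29; mL=-1420/1073, mR=4380/1073; mL+mR=80/29 → advance +1; mR−mL=200/37 → turn +1·90°
n=2: pose=(-2,-5,E); sL=100/37, sR=4; mL=98/37, mR=198/37; mL+mR=8 → advance +1; mR−mL=100/37 → turn +1·90°
n=3: pose=(-1,-5,N); sL=200/137, sR=200/41; mL=23300/5617, mR=31500/5617; mL+mR=400/41 → advance +1; mR−mL=200/137 → turn +1·90°
n=4: pose=(-1,-4,W); sL=2, sR=25/17; mL=8/17, mR=42/17; mL+mR=50/17 → advance +1; mR−mL=2 → turn +1·90°
n=5: pose=(-2,-4,S); sL=200/37, sR=40/29; mL=-1420/1073, mR=4380/1073; mL+mR=80/29 → advance +1; mR−mL=200/37 → turn +1·90°
n=6: pose=(-2,-5,E); sL=100/37, sR=4; mL=98/37, mR=198/37; mL+mR=8 → advance +1; mR−mL=100/37 → turn +1·90°
n=7: pose=(-1,-5,N); sL=200/137, sR=200/41; mL=23300/5617, mR=31500/5617; mL+mR=400/41 → advance +1; mR−mL=200/137 → turn +1·90°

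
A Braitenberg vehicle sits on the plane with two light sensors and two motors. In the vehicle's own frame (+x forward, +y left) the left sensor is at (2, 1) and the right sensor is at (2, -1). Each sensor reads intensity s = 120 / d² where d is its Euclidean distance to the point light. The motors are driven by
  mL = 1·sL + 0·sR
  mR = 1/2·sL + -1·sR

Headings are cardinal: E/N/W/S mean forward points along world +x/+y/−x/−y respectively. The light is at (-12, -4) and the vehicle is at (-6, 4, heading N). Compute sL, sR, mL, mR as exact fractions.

24/25 120/149 24/25 -1212/3725

left sensor world pos  = (-7, 6); dL² = 125
right sensor world pos = (-5, 6); dR² = 149
sL = 120/125 = 24/25
sR = 120/149 = 120/149
mL = 1·sL + 0·sR = 24/25
mR = 1/2·sL + -1·sR = -1212/3725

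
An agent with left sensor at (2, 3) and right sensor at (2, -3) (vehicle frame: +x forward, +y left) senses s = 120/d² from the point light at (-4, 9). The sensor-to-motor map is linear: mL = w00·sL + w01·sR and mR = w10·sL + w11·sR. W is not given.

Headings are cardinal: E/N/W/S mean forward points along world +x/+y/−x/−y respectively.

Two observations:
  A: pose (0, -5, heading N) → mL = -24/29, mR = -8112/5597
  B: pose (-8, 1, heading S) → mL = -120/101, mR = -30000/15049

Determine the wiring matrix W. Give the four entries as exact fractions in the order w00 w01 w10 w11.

obs A: pose=(0,-5,N) → sL=24/29, sR=120/193, mL=-24/29, mR=-8112/5597
obs B: pose=(-8,1,S) → sL=120/101, sR=120/149, mL=-120/101, mR=-30000/15049
sensor matrix S = [[24/29, 120/193], [120/101, 120/149]]; det S = -6082560/84229253
solve [mL_A; mL_B] = S·[w00; w01] and [mR_A; mR_B] = S·[w10; w11]:
  w00 = -1, w01 = 0, w10 = -1, w11 = -1

-1 0 -1 -1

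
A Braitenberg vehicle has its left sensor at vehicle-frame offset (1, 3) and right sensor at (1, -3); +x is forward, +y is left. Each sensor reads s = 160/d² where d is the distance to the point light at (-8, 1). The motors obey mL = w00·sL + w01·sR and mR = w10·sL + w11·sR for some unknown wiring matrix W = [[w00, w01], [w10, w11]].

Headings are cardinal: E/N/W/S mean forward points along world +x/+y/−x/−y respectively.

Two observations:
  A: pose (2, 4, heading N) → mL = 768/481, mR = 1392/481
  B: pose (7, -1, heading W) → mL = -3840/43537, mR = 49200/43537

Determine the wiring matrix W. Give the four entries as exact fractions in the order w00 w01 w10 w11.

1 -1 1 1/2

obs A: pose=(2,4,N) → sL=32/13, sR=32/37, mL=768/481, mR=1392/481
obs B: pose=(7,-1,W) → sL=160/221, sR=160/197, mL=-3840/43537, mR=49200/43537
sensor matrix S = [[32/13, 32/37], [160/221, 160/197]]; det S = 2211840/1610869
solve [mL_A; mL_B] = S·[w00; w01] and [mR_A; mR_B] = S·[w10; w11]:
  w00 = 1, w01 = -1, w10 = 1, w11 = 1/2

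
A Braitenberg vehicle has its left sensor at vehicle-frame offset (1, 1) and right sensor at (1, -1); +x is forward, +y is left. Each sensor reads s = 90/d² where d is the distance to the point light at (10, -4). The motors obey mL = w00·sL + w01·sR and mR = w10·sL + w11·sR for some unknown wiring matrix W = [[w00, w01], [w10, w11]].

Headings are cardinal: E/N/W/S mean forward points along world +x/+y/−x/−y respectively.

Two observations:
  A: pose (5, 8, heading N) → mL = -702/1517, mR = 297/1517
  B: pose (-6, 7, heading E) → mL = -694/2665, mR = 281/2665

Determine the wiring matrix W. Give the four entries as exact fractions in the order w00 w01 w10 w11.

-1/2 -1/2 1 -1/2

obs A: pose=(5,8,N) → sL=18/41, sR=18/37, mL=-702/1517, mR=297/1517
obs B: pose=(-6,7,E) → sL=10/41, sR=18/65, mL=-694/2665, mR=281/2665
sensor matrix S = [[18/41, 18/37], [10/41, 18/65]]; det S = 288/98605
solve [mL_A; mL_B] = S·[w00; w01] and [mR_A; mR_B] = S·[w10; w11]:
  w00 = -1/2, w01 = -1/2, w10 = 1, w11 = -1/2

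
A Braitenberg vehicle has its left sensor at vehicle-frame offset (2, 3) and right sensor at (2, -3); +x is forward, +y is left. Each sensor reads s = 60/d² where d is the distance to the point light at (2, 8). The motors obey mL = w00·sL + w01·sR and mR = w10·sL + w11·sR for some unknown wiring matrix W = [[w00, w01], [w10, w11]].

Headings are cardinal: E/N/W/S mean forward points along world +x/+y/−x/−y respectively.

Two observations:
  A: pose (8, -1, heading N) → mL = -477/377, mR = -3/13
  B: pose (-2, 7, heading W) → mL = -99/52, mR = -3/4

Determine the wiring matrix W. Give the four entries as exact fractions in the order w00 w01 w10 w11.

obs A: pose=(8,-1,N) → sL=30/29, sR=6/13, mL=-477/377, mR=-3/13
obs B: pose=(-2,7,W) → sL=15/13, sR=3/2, mL=-99/52, mR=-3/4
sensor matrix S = [[30/29, 6/13], [15/13, 3/2]]; det S = 4995/4901
solve [mL_A; mL_B] = S·[w00; w01] and [mR_A; mR_B] = S·[w10; w11]:
  w00 = -1, w01 = -1/2, w10 = 0, w11 = -1/2

-1 -1/2 0 -1/2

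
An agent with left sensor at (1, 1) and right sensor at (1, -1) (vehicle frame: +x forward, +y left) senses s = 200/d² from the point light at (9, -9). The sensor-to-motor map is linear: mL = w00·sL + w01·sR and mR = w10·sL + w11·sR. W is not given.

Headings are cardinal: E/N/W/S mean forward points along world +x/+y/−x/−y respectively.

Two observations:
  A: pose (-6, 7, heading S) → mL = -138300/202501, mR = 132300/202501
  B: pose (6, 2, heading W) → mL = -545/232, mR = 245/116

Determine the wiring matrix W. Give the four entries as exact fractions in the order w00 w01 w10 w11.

obs A: pose=(-6,7,S) → sL=200/421, sR=200/481, mL=-138300/202501, mR=132300/202501
obs B: pose=(6,2,W) → sL=50/29, sR=5/4, mL=-545/232, mR=245/116
sensor matrix S = [[200/421, 200/481], [50/29, 5/4]]; det S = -722750/5872529
solve [mL_A; mL_B] = S·[w00; w01] and [mR_A; mR_B] = S·[w10; w11]:
  w00 = -1, w01 = -1/2, w10 = 1/2, w11 = 1

-1 -1/2 1/2 1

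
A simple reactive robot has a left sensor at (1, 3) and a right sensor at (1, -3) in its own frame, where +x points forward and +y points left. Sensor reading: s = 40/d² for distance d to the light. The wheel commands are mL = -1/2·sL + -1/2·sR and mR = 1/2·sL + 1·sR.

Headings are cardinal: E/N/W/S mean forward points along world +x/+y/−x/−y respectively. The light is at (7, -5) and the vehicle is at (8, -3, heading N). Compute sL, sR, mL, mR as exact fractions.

left sensor world pos  = (5, -2); dL² = 13
right sensor world pos = (11, -2); dR² = 25
sL = 40/13 = 40/13
sR = 40/25 = 8/5
mL = -1/2·sL + -1/2·sR = -152/65
mR = 1/2·sL + 1·sR = 204/65

40/13 8/5 -152/65 204/65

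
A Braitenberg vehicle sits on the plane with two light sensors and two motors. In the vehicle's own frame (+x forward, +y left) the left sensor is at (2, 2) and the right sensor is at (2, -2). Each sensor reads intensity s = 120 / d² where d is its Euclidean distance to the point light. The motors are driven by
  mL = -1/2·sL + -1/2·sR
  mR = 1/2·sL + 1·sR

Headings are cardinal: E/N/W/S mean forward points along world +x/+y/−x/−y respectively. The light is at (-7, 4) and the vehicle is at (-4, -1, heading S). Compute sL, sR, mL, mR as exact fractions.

left sensor world pos  = (-2, -3); dL² = 74
right sensor world pos = (-6, -3); dR² = 50
sL = 120/74 = 60/37
sR = 120/50 = 12/5
mL = -1/2·sL + -1/2·sR = -372/185
mR = 1/2·sL + 1·sR = 594/185

60/37 12/5 -372/185 594/185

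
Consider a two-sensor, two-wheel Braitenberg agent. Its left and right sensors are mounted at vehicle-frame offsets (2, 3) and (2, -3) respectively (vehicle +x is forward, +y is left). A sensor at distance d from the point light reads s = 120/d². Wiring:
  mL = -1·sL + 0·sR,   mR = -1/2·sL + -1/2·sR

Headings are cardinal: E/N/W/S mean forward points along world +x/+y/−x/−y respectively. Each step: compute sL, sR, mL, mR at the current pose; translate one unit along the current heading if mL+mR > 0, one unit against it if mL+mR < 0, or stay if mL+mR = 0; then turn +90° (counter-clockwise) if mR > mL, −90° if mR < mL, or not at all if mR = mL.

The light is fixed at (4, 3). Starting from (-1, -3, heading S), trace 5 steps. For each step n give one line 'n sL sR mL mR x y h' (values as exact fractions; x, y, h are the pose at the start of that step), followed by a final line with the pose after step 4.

n=0: pose=(-1,-3,S); sL=30/17, sR=15/16; mL=-30/17, mR=-735/544; mL+mR=-1695/544 → advance -1; mR−mL=225/544 → turn +1·90°
n=1: pose=(-1,-2,E); sL=120/13, sR=120/73; mL=-120/13, mR=-5160/949; mL+mR=-13920/949 → advance -1; mR−mL=3600/949 → turn +1·90°
n=2: pose=(-2,-2,N); sL=4/3, sR=20/3; mL=-4/3, mR=-4; mL+mR=-16/3 → advance -1; mR−mL=-8/3 → turn -1·90°
n=3: pose=(-2,-3,E); sL=24/5, sR=120/97; mL=-24/5, mR=-1464/485; mL+mR=-3792/485 → advance -1; mR−mL=864/485 → turn +1·90°
n=4: pose=(-3,-3,N); sL=30/29, sR=15/4; mL=-30/29, mR=-555/232; mL+mR=-795/232 → advance -1; mR−mL=-315/232 → turn -1·90°

0 30/17 15/16 -30/17 -735/544 -1 -3 S
1 120/13 120/73 -120/13 -5160/949 -1 -2 E
2 4/3 20/3 -4/3 -4 -2 -2 N
3 24/5 120/97 -24/5 -1464/485 -2 -3 E
4 30/29 15/4 -30/29 -555/232 -3 -3 N
final -3 -4 E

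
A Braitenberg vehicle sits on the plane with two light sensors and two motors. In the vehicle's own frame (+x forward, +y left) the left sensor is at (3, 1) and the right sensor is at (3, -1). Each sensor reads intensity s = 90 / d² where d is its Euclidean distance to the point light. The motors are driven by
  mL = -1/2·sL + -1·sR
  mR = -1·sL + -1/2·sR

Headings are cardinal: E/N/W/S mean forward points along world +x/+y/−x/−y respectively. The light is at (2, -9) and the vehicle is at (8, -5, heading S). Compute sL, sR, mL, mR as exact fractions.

left sensor world pos  = (9, -8); dL² = 50
right sensor world pos = (7, -8); dR² = 26
sL = 90/50 = 9/5
sR = 90/26 = 45/13
mL = -1/2·sL + -1·sR = -567/130
mR = -1·sL + -1/2·sR = -459/130

9/5 45/13 -567/130 -459/130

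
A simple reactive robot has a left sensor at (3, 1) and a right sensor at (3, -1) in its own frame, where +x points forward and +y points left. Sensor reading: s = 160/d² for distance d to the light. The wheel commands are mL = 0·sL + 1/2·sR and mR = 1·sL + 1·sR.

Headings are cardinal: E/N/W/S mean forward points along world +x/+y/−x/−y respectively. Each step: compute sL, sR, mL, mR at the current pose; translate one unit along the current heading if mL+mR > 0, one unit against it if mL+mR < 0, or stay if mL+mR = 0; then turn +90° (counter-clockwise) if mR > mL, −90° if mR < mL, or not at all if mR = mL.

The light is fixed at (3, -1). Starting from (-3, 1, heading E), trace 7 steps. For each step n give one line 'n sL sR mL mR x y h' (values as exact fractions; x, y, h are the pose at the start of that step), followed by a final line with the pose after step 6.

0 80/9 16 8 224/9 -3 1 E
1 160/61 160/41 80/41 16320/2501 -2 1 N
2 40/17 2 1 74/17 -2 2 W
3 32/5 160/49 80/49 2368/245 -3 2 S
4 80/9 16 8 224/9 -3 1 E
5 160/61 160/41 80/41 16320/2501 -2 1 N
6 40/17 2 1 74/17 -2 2 W
final -3 2 S

n=0: pose=(-3,1,E); sL=80/9, sR=16; mL=8, mR=224/9; mL+mR=296/9 → advance +1; mR−mL=152/9 → turn +1·90°
n=1: pose=(-2,1,N); sL=160/61, sR=160/41; mL=80/41, mR=16320/2501; mL+mR=21200/2501 → advance +1; mR−mL=11440/2501 → turn +1·90°
n=2: pose=(-2,2,W); sL=40/17, sR=2; mL=1, mR=74/17; mL+mR=91/17 → advance +1; mR−mL=57/17 → turn +1·90°
n=3: pose=(-3,2,S); sL=32/5, sR=160/49; mL=80/49, mR=2368/245; mL+mR=2768/245 → advance +1; mR−mL=1968/245 → turn +1·90°
n=4: pose=(-3,1,E); sL=80/9, sR=16; mL=8, mR=224/9; mL+mR=296/9 → advance +1; mR−mL=152/9 → turn +1·90°
n=5: pose=(-2,1,N); sL=160/61, sR=160/41; mL=80/41, mR=16320/2501; mL+mR=21200/2501 → advance +1; mR−mL=11440/2501 → turn +1·90°
n=6: pose=(-2,2,W); sL=40/17, sR=2; mL=1, mR=74/17; mL+mR=91/17 → advance +1; mR−mL=57/17 → turn +1·90°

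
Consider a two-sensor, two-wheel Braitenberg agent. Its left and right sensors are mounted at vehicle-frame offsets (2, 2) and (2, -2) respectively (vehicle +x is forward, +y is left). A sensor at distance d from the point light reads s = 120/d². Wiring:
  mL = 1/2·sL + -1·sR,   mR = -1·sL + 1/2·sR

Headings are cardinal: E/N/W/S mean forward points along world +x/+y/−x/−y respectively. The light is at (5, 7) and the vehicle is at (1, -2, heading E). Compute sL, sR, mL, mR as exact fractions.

left sensor world pos  = (3, 0); dL² = 53
right sensor world pos = (3, -4); dR² = 125
sL = 120/53 = 120/53
sR = 120/125 = 24/25
mL = 1/2·sL + -1·sR = 228/1325
mR = -1·sL + 1/2·sR = -2364/1325

120/53 24/25 228/1325 -2364/1325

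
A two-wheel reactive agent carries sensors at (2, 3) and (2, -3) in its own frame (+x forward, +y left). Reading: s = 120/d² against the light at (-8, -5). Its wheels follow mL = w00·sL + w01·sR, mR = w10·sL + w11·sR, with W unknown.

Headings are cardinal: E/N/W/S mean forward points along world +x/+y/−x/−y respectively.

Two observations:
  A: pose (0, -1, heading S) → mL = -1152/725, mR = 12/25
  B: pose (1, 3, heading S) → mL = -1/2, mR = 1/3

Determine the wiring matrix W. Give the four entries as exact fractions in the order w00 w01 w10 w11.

obs A: pose=(0,-1,S) → sL=24/25, sR=120/29, mL=-1152/725, mR=12/25
obs B: pose=(1,3,S) → sL=2/3, sR=5/3, mL=-1/2, mR=1/3
sensor matrix S = [[24/25, 120/29], [2/3, 5/3]]; det S = -168/145
solve [mL_A; mL_B] = S·[w00; w01] and [mR_A; mR_B] = S·[w10; w11]:
  w00 = 1/2, w01 = -1/2, w10 = 1/2, w11 = 0

1/2 -1/2 1/2 0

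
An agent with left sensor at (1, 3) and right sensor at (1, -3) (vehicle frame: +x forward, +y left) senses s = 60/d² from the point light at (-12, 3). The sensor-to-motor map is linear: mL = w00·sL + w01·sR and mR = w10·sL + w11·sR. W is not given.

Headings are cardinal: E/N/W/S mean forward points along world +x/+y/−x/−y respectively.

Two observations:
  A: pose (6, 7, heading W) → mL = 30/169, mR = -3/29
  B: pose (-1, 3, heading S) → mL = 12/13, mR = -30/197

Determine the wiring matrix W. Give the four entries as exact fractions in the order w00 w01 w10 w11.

0 1 -1/2 0

obs A: pose=(6,7,W) → sL=6/29, sR=30/169, mL=30/169, mR=-3/29
obs B: pose=(-1,3,S) → sL=60/197, sR=12/13, mL=12/13, mR=-30/197
sensor matrix S = [[6/29, 30/169], [60/197, 12/13]]; det S = 132192/965497
solve [mL_A; mL_B] = S·[w00; w01] and [mR_A; mR_B] = S·[w10; w11]:
  w00 = 0, w01 = 1, w10 = -1/2, w11 = 0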